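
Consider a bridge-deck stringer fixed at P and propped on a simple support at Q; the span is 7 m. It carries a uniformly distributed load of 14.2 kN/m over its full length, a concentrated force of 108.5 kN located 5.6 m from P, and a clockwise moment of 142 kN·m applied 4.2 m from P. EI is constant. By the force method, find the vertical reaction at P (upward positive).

Remove the prop at Q; the released (primary) structure is a cantilever built in at P.
Deflection at Q on the released cantilever, summing each load's contribution:
  UDL 14.2: wL⁴/(8EI) = 4262/EI
  point load 108.5 at a = 5.6: Pa²(3L − a)/(6EI) = 8733/EI
  clockwise couple 142 at a = 4.2: M₀a(2L − a)/(2EI) = 2922/EI
  δ_0 = 15917/EI
Tip deflection under a unit load at Q: L³/(3EI) = 114.3/EI.
The prop prevents deflection at Q: R_Q = δ_0/δ_{QQ} = 15917/114.3 = 139.2 kN.
Vertical equilibrium: R_P = ΣP − R_Q = 207.9 − 139.2 = 68.68 kN.

R_P = 68.68 kN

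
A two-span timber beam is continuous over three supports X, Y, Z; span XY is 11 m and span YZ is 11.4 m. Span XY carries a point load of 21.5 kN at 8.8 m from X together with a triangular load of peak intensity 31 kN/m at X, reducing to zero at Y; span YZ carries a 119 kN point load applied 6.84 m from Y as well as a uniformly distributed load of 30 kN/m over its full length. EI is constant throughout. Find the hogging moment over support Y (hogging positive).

Release continuity at Y by inserting a hinge; the redundant is the internal moment M_Y. The primary structure is two simply-supported spans XY and YZ.
Rotations at Y on the released spans (each span's end-slope, ×1/EI):
  span XY: point load 21.5 at a = 8.8: Pab(L + a)/(6LEI) = 124.9/EI
  span XY: triangular load, peak 31: 7w₀L³/(360EI) = 802.3/EI
  span YZ: point load 119 at a = 6.84: Pab(L + b)/(6LEI) = 866.1/EI
  span YZ: UDL 30: wL³/(24EI) = 1852/EI
  relative rotation θ_0 = (927.2 + 2718)/EI = 3645/EI
A unit hogging moment at Y produces rotation L₁/(3EI) + L₂/(3EI) = 7.467/EI.
Compatibility: M_Y·(L₁+L₂)/(3EI) = θ_0, giving M_Y = 488.2 kN·m (hogging).

M_Y = 488.2 kN·m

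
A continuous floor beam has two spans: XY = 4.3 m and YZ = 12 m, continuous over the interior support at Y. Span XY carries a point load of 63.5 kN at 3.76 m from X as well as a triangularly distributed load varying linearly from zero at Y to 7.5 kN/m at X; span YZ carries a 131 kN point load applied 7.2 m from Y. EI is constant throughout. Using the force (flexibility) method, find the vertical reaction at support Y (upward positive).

R_Y = 177.7 kN

Insert a hinge at Y; M_Y is the redundant, and each span becomes simply supported.
End slopes at the hinge Y, treating each span as simply supported:
  span XY: point load 63.5 at a = 3.76: Pab(L + a)/(6LEI) = 40.28/EI
  span XY: triangular load, peak 7.5: 7w₀L³/(360EI) = 11.59/EI
  span YZ: point load 131 at a = 7.2: Pab(L + b)/(6LEI) = 1056/EI
  relative rotation θ_0 = (51.87 + 1056)/EI = 1108/EI
A unit hogging moment at Y produces rotation L₁/(3EI) + L₂/(3EI) = 5.433/EI.
Compatibility: M_Y·(L₁+L₂)/(3EI) = θ_0, giving M_Y = 204 kN·m (hogging).
Span XY, ΣM about X with M_Y applied at Y: R_Y^{XY}·4.3 = 261.9 + 204, so R_Y^{XY} = 108.3 kN and R_X = 79.62 − 108.3 = -28.71 kN.
Span YZ, ΣM about Z: R_Y^{YZ}·12 = 628.8 + 204, so R_Y^{YZ} = 69.4 kN and R_Z = 131 − 69.4 = 61.6 kN.
R_Y = 108.3 + 69.4 = 177.7 kN.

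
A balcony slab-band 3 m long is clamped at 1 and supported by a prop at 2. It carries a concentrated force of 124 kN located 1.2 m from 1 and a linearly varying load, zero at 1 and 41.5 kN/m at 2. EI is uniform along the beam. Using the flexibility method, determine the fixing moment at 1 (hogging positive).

M_1 = 93.21 kN·m

Choose R_2 as the redundant. The primary structure is the cantilever fixed at 1.
Primary-structure tip deflection at 2 by superposition:
  point load 124 at a = 1.2: Pa²(3L − a)/(6EI) = 232.1/EI
  triangular load, peak 41.5 at the free end: 11w₀L⁴/(120EI) = 308.1/EI
  δ_0 = 540.3/EI
Flexibility coefficient — unit upward force at 2: δ_{22} = L³/(3EI) = 9/EI.
The prop prevents deflection at 2: R_2 = δ_0/δ_{22} = 540.3/9 = 60.03 kN.
Moment equilibrium about 1: M_1 = Σ(load moments about 1) − R_2·L = 273.3 − 60.03×3 = 93.21 kN·m.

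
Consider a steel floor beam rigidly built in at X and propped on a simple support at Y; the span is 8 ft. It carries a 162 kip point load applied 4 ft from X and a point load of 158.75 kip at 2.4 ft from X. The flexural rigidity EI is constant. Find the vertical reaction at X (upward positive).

Choose R_Y as the redundant. The primary structure is the cantilever fixed at X.
Downward deflection at the released point Y due to the loads:
  point load 162 at a = 4: Pa²(3L − a)/(6EI) = 8640/EI
  point load 158.75 at a = 2.4: Pa²(3L − a)/(6EI) = 3292/EI
  δ_0 = 11932/EI
Tip deflection under a unit load at Y: L³/(3EI) = 170.7/EI.
The prop prevents deflection at Y: R_Y = δ_0/δ_{YY} = 11932/170.7 = 69.91 kip.
Vertical equilibrium: R_X = ΣP − R_Y = 320.8 − 69.91 = 250.8 kip.

R_X = 250.8 kip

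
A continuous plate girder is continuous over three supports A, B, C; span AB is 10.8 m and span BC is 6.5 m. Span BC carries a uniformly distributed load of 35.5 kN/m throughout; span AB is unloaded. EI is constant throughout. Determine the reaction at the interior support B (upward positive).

R_B = 132.7 kN

Take M_B as the redundant. Released structure: two simple spans AB and BC with a hinge at B.
Discontinuity in slope at B on the released structure — sum the simple-span end rotations:
  span BC: UDL 35.5: wL³/(24EI) = 406.2/EI
  relative rotation θ_0 = (0 + 406.2)/EI = 406.2/EI
A unit hogging moment at B produces rotation L₁/(3EI) + L₂/(3EI) = 5.767/EI.
Slope continuity at B: θ_0 = M_B·5.767/EI, so M_B = 406.2/5.767 = 70.44 kN·m (hogging).
Span AB, ΣM about A with M_B applied at B: R_B^{AB}·10.8 = 0 + 70.44, so R_B^{AB} = 6.522 kN and R_A = 0 − 6.522 = -6.522 kN.
Span BC, ΣM about C: R_B^{BC}·6.5 = 749.9 + 70.44, so R_B^{BC} = 126.2 kN and R_C = 230.8 − 126.2 = 104.5 kN.
R_B = 6.522 + 126.2 = 132.7 kN.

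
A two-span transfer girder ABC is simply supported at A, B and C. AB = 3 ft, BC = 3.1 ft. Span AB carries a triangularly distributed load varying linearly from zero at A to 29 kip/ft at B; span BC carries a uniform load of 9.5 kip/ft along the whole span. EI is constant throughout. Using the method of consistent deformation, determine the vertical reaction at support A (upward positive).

Insert a hinge at B; M_B is the redundant, and each span becomes simply supported.
Rotations at B on the released spans (each span's end-slope, ×1/EI):
  span AB: triangular load, peak 29: w₀L³/(45EI) = 17.4/EI
  span BC: UDL 9.5: wL³/(24EI) = 11.79/EI
  relative rotation θ_0 = (17.4 + 11.79)/EI = 29.19/EI
A unit hogging moment at B produces rotation L₁/(3EI) + L₂/(3EI) = 2.033/EI.
Slope continuity at B: θ_0 = M_B·2.033/EI, so M_B = 29.19/2.033 = 14.36 kip·ft (hogging).
Span AB, ΣM about A with M_B applied at B: R_B^{AB}·3 = 87 + 14.36, so R_B^{AB} = 33.79 kip and R_A = 43.5 − 33.79 = 9.714 kip.

R_A = 9.714 kip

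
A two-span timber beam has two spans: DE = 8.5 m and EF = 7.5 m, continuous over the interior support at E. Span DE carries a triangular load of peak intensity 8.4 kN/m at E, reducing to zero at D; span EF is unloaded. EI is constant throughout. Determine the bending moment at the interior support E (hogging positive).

Insert a hinge at E; M_E is the redundant, and each span becomes simply supported.
Rotations at E on the released spans (each span's end-slope, ×1/EI):
  span DE: triangular load, peak 8.4: w₀L³/(45EI) = 114.6/EI
  relative rotation θ_0 = (114.6 + 0)/EI = 114.6/EI
A unit hogging moment at E produces rotation L₁/(3EI) + L₂/(3EI) = 5.333/EI.
Compatibility: M_E·(L₁+L₂)/(3EI) = θ_0, giving M_E = 21.49 kN·m (hogging).

M_E = 21.49 kN·m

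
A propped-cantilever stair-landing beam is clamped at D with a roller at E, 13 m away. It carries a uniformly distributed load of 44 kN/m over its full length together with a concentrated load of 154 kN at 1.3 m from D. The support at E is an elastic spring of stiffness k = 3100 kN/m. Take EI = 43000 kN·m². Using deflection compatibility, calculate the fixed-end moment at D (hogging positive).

M_D = 1153 kN·m

Choose R_E as the redundant. The primary structure is the cantilever fixed at D.
Downward deflection at the released point E due to the loads:
  UDL 44: wL⁴/(8EI) = 157086/EI
  point load 154 at a = 1.3: Pa²(3L − a)/(6EI) = 1635/EI
  δ_0 = 158721/EI
Flexibility coefficient — unit upward force at E: δ_{EE} = L³/(3EI) = 732.3/EI.
With EI = 43000 kN·m²: δ_0 = 3.6912 m and δ_{EE} = 0.017031 m/kN.
Compatibility — the spring shortens by R_E/k under the reaction it provides: δ_0 − R_E·δ_{EE} = R_E/k. With 1/k = 0.000323 m/kN, R_E = δ_0 / (δ_{EE} + 1/k) = 3.6912 / (0.017031 + 0.000323) = 212.7 kN.
Moment equilibrium about D: M_D = Σ(load moments about D) − R_E·L = 3918 − 212.7×13 = 1153 kN·m.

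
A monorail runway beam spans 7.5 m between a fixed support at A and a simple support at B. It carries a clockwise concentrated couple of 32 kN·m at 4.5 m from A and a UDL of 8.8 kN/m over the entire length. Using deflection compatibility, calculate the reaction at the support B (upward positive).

Take the reaction at B as the redundant and release it; the primary structure is a cantilever fixed at A.
Downward deflection at the released point B due to the loads:
  clockwise couple 32 at a = 4.5: M₀a(2L − a)/(2EI) = 756/EI
  UDL 8.8: wL⁴/(8EI) = 3480/EI
  δ_0 = 4236/EI
Tip deflection under a unit load at B: L³/(3EI) = 140.6/EI.
The prop prevents deflection at B: R_B = δ_0/δ_{BB} = 4236/140.6 = 30.13 kN.

R_B = 30.13 kN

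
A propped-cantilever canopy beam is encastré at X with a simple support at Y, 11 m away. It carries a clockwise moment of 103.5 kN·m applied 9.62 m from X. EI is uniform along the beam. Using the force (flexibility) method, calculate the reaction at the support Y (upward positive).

R_Y = 13.89 kN

Remove the prop at Y; the released (primary) structure is a cantilever built in at X.
Deflection at Y on the released cantilever, summing each load's contribution:
  clockwise couple 103.5 at a = 9.62: M₀a(2L − a)/(2EI) = 6163/EI
Flexibility coefficient — unit upward force at Y: δ_{YY} = L³/(3EI) = 443.7/EI.
The prop prevents deflection at Y: R_Y = δ_0/δ_{YY} = 6163/443.7 = 13.89 kN.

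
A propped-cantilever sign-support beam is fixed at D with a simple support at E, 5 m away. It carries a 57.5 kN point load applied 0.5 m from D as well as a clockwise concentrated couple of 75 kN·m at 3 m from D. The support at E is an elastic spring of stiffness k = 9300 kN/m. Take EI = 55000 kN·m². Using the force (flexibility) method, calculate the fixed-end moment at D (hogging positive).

Release the roller at E. Primary structure: cantilever fixed at D.
Deflection at E on the released cantilever, summing each load's contribution:
  point load 57.5 at a = 0.5: Pa²(3L − a)/(6EI) = 34.74/EI
  clockwise couple 75 at a = 3: M₀a(2L − a)/(2EI) = 787.5/EI
  δ_0 = 822.2/EI
Tip deflection under a unit load at E: L³/(3EI) = 41.67/EI.
With EI = 55000 kN·m²: δ_0 = 0.01495 m and δ_{EE} = 0.000758 m/kN.
Compatibility — the spring shortens by R_E/k under the reaction it provides: δ_0 − R_E·δ_{EE} = R_E/k. With 1/k = 0.000108 m/kN, R_E = δ_0 / (δ_{EE} + 1/k) = 0.01495 / (0.000758 + 0.000108) = 17.28 kN.
Moment equilibrium about D: M_D = Σ(load moments about D) − R_E·L = 103.8 − 17.28×5 = 17.35 kN·m.

M_D = 17.35 kN·m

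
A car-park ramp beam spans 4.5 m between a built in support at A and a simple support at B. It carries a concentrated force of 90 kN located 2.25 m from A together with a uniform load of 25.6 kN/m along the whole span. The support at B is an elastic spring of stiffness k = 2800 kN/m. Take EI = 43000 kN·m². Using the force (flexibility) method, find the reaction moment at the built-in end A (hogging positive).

M_A = 248.5 kN·m

Take the reaction at B as the redundant and release it; the primary structure is a cantilever fixed at A.
Primary-structure tip deflection at B by superposition:
  point load 90 at a = 2.25: Pa²(3L − a)/(6EI) = 854.3/EI
  UDL 25.6: wL⁴/(8EI) = 1312/EI
  δ_0 = 2166/EI
Tip deflection under a unit load at B: L³/(3EI) = 30.38/EI.
With EI = 43000 kN·m²: δ_0 = 0.050384 m and δ_{BB} = 0.000706 m/kN.
Compatibility — the spring shortens by R_B/k under the reaction it provides: δ_0 − R_B·δ_{BB} = R_B/k. With 1/k = 0.000357 m/kN, R_B = δ_0 / (δ_{BB} + 1/k) = 0.050384 / (0.000706 + 0.000357) = 47.37 kN.
Moment equilibrium about A: M_A = Σ(load moments about A) − R_B·L = 461.7 − 47.37×4.5 = 248.5 kN·m.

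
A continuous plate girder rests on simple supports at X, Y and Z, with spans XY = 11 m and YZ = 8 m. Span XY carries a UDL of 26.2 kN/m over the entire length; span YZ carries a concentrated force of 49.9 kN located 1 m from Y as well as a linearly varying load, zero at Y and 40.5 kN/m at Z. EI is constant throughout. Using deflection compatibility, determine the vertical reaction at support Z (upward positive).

Release continuity at Y by inserting a hinge; the redundant is the internal moment M_Y. The primary structure is two simply-supported spans XY and YZ.
Rotations at Y on the released spans (each span's end-slope, ×1/EI):
  span XY: UDL 26.2: wL³/(24EI) = 1453/EI
  span YZ: point load 49.9 at a = 1: Pab(L + b)/(6LEI) = 109.2/EI
  span YZ: triangular load, peak 40.5: 7w₀L³/(360EI) = 403.2/EI
  relative rotation θ_0 = (1453 + 512.4)/EI = 1965/EI
A unit hogging moment at Y produces rotation L₁/(3EI) + L₂/(3EI) = 6.333/EI.
Slope continuity at Y: θ_0 = M_Y·6.333/EI, so M_Y = 1965/6.333 = 310.3 kN·m (hogging).
Span YZ, ΣM about Z: R_Y^{YZ}·8 = 781.3 + 310.3, so R_Y^{YZ} = 136.5 kN and R_Z = 211.9 − 136.5 = 75.45 kN.

R_Z = 75.45 kN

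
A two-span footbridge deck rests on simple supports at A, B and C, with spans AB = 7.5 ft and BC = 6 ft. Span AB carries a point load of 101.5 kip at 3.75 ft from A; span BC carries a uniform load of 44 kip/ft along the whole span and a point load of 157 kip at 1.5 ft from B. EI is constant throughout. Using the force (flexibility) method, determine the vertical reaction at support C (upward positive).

R_C = 131.9 kip

Insert a hinge at B; M_B is the redundant, and each span becomes simply supported.
Discontinuity in slope at B on the released structure — sum the simple-span end rotations:
  span AB: point load 101.5 at a = 3.75: Pab(L + a)/(6LEI) = 356.8/EI
  span BC: UDL 44: wL³/(24EI) = 396/EI
  span BC: point load 157 at a = 1.5: Pab(L + b)/(6LEI) = 309.1/EI
  relative rotation θ_0 = (356.8 + 705.1)/EI = 1062/EI
A unit hogging moment at B produces rotation L₁/(3EI) + L₂/(3EI) = 4.5/EI.
Slope continuity at B: θ_0 = M_B·4.5/EI, so M_B = 1062/4.5 = 236 kip·ft (hogging).
Span BC, ΣM about C: R_B^{BC}·6 = 1498 + 236, so R_B^{BC} = 289.1 kip and R_C = 421 − 289.1 = 131.9 kip.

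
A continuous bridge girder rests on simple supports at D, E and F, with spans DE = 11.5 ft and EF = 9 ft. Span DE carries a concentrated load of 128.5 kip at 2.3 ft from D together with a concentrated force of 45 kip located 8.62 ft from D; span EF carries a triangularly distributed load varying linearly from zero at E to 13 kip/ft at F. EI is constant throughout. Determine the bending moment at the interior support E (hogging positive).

Take M_E as the redundant. Released structure: two simple spans DE and EF with a hinge at E.
Discontinuity in slope at E on the released structure — sum the simple-span end rotations:
  span DE: point load 128.5 at a = 2.3: Pab(L + a)/(6LEI) = 543.8/EI
  span DE: point load 45 at a = 8.62: Pab(L + a)/(6LEI) = 325.8/EI
  span EF: triangular load, peak 13: 7w₀L³/(360EI) = 184.3/EI
  relative rotation θ_0 = (869.6 + 184.3)/EI = 1054/EI
A unit hogging moment at E produces rotation L₁/(3EI) + L₂/(3EI) = 6.833/EI.
Slope continuity at E: θ_0 = M_E·6.833/EI, so M_E = 1054/6.833 = 154.2 kip·ft (hogging).

M_E = 154.2 kip·ft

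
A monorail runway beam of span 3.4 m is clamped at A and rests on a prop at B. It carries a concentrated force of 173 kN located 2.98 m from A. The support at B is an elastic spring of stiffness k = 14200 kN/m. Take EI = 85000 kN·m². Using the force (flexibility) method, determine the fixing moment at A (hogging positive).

Choose R_B as the redundant. The primary structure is the cantilever fixed at A.
Free-end deflection of the primary structure under the applied loading (downward +):
  point load 173 at a = 2.98: Pa²(3L − a)/(6EI) = 1849/EI
Tip deflection under a unit load at B: L³/(3EI) = 13.1/EI.
With EI = 85000 kN·m²: δ_0 = 0.021749 m and δ_{BB} = 0.000154 m/kN.
Compatibility — the spring shortens by R_B/k under the reaction it provides: δ_0 − R_B·δ_{BB} = R_B/k. With 1/k = 0.00007 m/kN, R_B = δ_0 / (δ_{BB} + 1/k) = 0.021749 / (0.000154 + 0.00007) = 96.85 kN.
Moment equilibrium about A: M_A = Σ(load moments about A) − R_B·L = 515.5 − 96.85×3.4 = 186.2 kN·m.

M_A = 186.2 kN·m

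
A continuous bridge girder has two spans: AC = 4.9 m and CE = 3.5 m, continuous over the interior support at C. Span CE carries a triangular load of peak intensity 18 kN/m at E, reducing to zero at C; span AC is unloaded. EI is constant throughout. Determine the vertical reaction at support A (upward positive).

R_A = -1.094 kN

Release continuity at C by inserting a hinge; the redundant is the internal moment M_C. The primary structure is two simply-supported spans AC and CE.
Rotations at C on the released spans (each span's end-slope, ×1/EI):
  span CE: triangular load, peak 18: 7w₀L³/(360EI) = 15.01/EI
  relative rotation θ_0 = (0 + 15.01)/EI = 15.01/EI
A unit hogging moment at C produces rotation L₁/(3EI) + L₂/(3EI) = 2.8/EI.
Slope continuity at C: θ_0 = M_C·2.8/EI, so M_C = 15.01/2.8 = 5.359 kN·m (hogging).
Span AC, ΣM about A with M_C applied at C: R_C^{AC}·4.9 = 0 + 5.359, so R_C^{AC} = 1.094 kN and R_A = 0 − 1.094 = -1.094 kN.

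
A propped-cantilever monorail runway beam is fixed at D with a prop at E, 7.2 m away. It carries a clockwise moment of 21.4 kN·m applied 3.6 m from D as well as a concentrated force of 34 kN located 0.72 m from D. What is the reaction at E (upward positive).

R_E = 3.837 kN

Take the reaction at E as the redundant and release it; the primary structure is a cantilever fixed at D.
Deflection at E on the released cantilever, summing each load's contribution:
  clockwise couple 21.4 at a = 3.6: M₀a(2L − a)/(2EI) = 416/EI
  point load 34 at a = 0.72: Pa²(3L − a)/(6EI) = 61.34/EI
  δ_0 = 477.4/EI
Tip deflection under a unit load at E: L³/(3EI) = 124.4/EI.
The prop prevents deflection at E: R_E = δ_0/δ_{EE} = 477.4/124.4 = 3.837 kN.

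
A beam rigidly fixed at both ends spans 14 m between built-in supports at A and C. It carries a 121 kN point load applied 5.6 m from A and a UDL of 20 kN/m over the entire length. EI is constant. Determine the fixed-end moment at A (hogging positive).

Release both end moments; the primary structure is a simply-supported span AC with redundants M_A and M_C.
End rotations of the released simple span under the applied load (×1/EI):
  at A: point load 121 at a = 5.6: Pab(L + b)/(6LEI) = 1518/EI
  at C: point load 121 at a = 5.6: Pab(L + a)/(6LEI) = 1328/EI
  at A: UDL 20: wL³/(24EI) = 2287/EI
  at C: UDL 20: wL³/(24EI) = 2287/EI
  θ_A0 = 3804/EI,  θ_C0 = 3615/EI
Flexibility coefficients: a unit moment at one end gives L/(3EI) there and L/(6EI) at the far end, so f₁₁ = f₂₂ = 4.667/EI and f₁₂ = f₂₁ = 2.333/EI.
Compatibility — zero rotation at each built-in end:
  4.667 M_A + 2.333 M_C = 3804
  2.333 M_A + 4.667 M_C = 3615
Solving the pair gives M_A = 570.6 kN·m and M_C = 489.3 kN·m (hogging).

M_A = 570.6 kN·m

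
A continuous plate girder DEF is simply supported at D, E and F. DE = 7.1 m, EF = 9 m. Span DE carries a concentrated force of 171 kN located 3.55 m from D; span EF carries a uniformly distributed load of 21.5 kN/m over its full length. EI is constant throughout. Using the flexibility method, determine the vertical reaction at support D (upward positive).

Take M_E as the redundant. Released structure: two simple spans DE and EF with a hinge at E.
Rotations at E on the released spans (each span's end-slope, ×1/EI):
  span DE: point load 171 at a = 3.55: Pab(L + a)/(6LEI) = 538.8/EI
  span EF: UDL 21.5: wL³/(24EI) = 653.1/EI
  relative rotation θ_0 = (538.8 + 653.1)/EI = 1192/EI
A unit hogging moment at E produces rotation L₁/(3EI) + L₂/(3EI) = 5.367/EI.
Slope continuity at E: θ_0 = M_E·5.367/EI, so M_E = 1192/5.367 = 222.1 kN·m (hogging).
Span DE, ΣM about D with M_E applied at E: R_E^{DE}·7.1 = 607 + 222.1, so R_E^{DE} = 116.8 kN and R_D = 171 − 116.8 = 54.22 kN.

R_D = 54.22 kN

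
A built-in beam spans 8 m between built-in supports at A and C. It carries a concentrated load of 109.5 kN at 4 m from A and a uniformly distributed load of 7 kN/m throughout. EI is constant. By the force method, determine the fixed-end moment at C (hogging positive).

M_C = 146.8 kN·m

Release both end moments; the primary structure is a simply-supported span AC with redundants M_A and M_C.
End rotations of the released simple span under the applied load (×1/EI):
  at A: point load 109.5 at a = 4: Pab(L + b)/(6LEI) = 438/EI
  at C: point load 109.5 at a = 4: Pab(L + a)/(6LEI) = 438/EI
  at A: UDL 7: wL³/(24EI) = 149.3/EI
  at C: UDL 7: wL³/(24EI) = 149.3/EI
  θ_A0 = 587.3/EI,  θ_C0 = 587.3/EI
Flexibility coefficients: a unit moment at one end gives L/(3EI) there and L/(6EI) at the far end, so f₁₁ = f₂₂ = 2.667/EI and f₁₂ = f₂₁ = 1.333/EI.
Compatibility — zero rotation at each built-in end:
  2.667 M_A + 1.333 M_C = 587.3
  1.333 M_A + 2.667 M_C = 587.3
Solving the pair gives M_A = 146.8 kN·m and M_C = 146.8 kN·m (hogging).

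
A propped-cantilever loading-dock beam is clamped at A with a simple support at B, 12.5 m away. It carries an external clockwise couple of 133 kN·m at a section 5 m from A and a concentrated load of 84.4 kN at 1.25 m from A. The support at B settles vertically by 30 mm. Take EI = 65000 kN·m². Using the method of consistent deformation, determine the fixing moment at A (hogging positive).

Take the reaction at B as the redundant and release it; the primary structure is a cantilever fixed at A.
Deflection at B on the released cantilever, summing each load's contribution:
  clockwise couple 133 at a = 5: M₀a(2L − a)/(2EI) = 6650/EI
  point load 84.4 at a = 1.25: Pa²(3L − a)/(6EI) = 796.7/EI
  δ_0 = 7447/EI
Tip deflection under a unit load at B: L³/(3EI) = 651/EI.
With EI = 65000 kN·m²: δ_0 = 0.11457 m and δ_{BB} = 0.010016 m/kN.
Compatibility — the beam at B must follow the support down by 0.03 m: δ_0 − R_B·δ_{BB} = 0.03, so R_B = (0.11457 − 0.03)/0.010016 = 8.443 kN.
Moment equilibrium about A: M_A = Σ(load moments about A) − R_B·L = 238.5 − 8.443×12.5 = 133 kN·m.

M_A = 133 kN·m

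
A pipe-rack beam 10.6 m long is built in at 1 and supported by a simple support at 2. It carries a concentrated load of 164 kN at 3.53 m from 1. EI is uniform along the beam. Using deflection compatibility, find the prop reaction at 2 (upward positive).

R_2 = 24.25 kN

Release the roller at 2. Primary structure: cantilever fixed at 1.
Deflection at 2 on the released cantilever, summing each load's contribution:
  point load 164 at a = 3.53: Pa²(3L − a)/(6EI) = 9629/EI
Flexibility coefficient — unit upward force at 2: δ_{22} = L³/(3EI) = 397/EI.
The prop prevents deflection at 2: R_2 = δ_0/δ_{22} = 9629/397 = 24.25 kN.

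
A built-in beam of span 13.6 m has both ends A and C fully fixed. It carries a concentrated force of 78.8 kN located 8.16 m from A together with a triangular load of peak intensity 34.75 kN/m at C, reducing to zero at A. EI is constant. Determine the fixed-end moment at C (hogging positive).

M_C = 475.7 kN·m

Release both end moments; the primary structure is a simply-supported span AC with redundants M_A and M_C.
On the primary (simply-supported) span, the end slopes from the loading are:
  at A: point load 78.8 at a = 8.16: Pab(L + b)/(6LEI) = 816.2/EI
  at C: point load 78.8 at a = 8.16: Pab(L + a)/(6LEI) = 932.8/EI
  at A: triangular load, peak 34.75: 7w₀L³/(360EI) = 1700/EI
  at C: triangular load, peak 34.75: w₀L³/(45EI) = 1942/EI
  θ_A0 = 2516/EI,  θ_C0 = 2875/EI
Flexibility coefficients: a unit moment at one end gives L/(3EI) there and L/(6EI) at the far end, so f₁₁ = f₂₂ = 4.533/EI and f₁₂ = f₂₁ = 2.267/EI.
Compatibility — zero rotation at each built-in end:
  4.533 M_A + 2.267 M_C = 2516
  2.267 M_A + 4.533 M_C = 2875
Solving the pair gives M_A = 317.1 kN·m and M_C = 475.7 kN·m (hogging).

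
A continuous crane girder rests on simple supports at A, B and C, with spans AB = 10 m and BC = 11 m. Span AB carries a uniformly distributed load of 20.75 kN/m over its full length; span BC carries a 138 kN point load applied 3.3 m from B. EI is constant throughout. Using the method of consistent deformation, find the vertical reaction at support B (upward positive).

Insert a hinge at B; M_B is the redundant, and each span becomes simply supported.
Discontinuity in slope at B on the released structure — sum the simple-span end rotations:
  span AB: UDL 20.75: wL³/(24EI) = 864.6/EI
  span BC: point load 138 at a = 3.3: Pab(L + b)/(6LEI) = 993.5/EI
  relative rotation θ_0 = (864.6 + 993.5)/EI = 1858/EI
A unit hogging moment at B produces rotation L₁/(3EI) + L₂/(3EI) = 7/EI.
Compatibility: M_B·(L₁+L₂)/(3EI) = θ_0, giving M_B = 265.4 kN·m (hogging).
Span AB, ΣM about A with M_B applied at B: R_B^{AB}·10 = 1038 + 265.4, so R_B^{AB} = 130.3 kN and R_A = 207.5 − 130.3 = 77.21 kN.
Span BC, ΣM about C: R_B^{BC}·11 = 1063 + 265.4, so R_B^{BC} = 120.7 kN and R_C = 138 − 120.7 = 17.27 kN.
R_B = 130.3 + 120.7 = 251 kN.

R_B = 251 kN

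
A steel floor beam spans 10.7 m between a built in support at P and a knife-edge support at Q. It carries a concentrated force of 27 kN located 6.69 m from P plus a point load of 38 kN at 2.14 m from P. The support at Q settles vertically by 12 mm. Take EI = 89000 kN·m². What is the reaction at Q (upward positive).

R_Q = 12.05 kN

Release the roller at Q. Primary structure: cantilever fixed at P.
Deflection at Q on the released cantilever, summing each load's contribution:
  point load 27 at a = 6.69: Pa²(3L − a)/(6EI) = 5118/EI
  point load 38 at a = 2.14: Pa²(3L − a)/(6EI) = 869/EI
  δ_0 = 5987/EI
Flexibility coefficient — unit upward force at Q: δ_{QQ} = L³/(3EI) = 408.3/EI.
With EI = 89000 kN·m²: δ_0 = 0.067265 m and δ_{QQ} = 0.004588 m/kN.
Compatibility — the beam at Q must follow the support down by 0.012 m: δ_0 − R_Q·δ_{QQ} = 0.012, so R_Q = (0.067265 − 0.012)/0.004588 = 12.05 kN.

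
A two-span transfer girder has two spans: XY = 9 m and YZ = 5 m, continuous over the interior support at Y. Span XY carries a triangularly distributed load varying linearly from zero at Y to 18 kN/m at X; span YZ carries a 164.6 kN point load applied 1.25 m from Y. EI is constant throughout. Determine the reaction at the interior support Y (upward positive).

Take M_Y as the redundant. Released structure: two simple spans XY and YZ with a hinge at Y.
End slopes at the hinge Y, treating each span as simply supported:
  span XY: triangular load, peak 18: 7w₀L³/(360EI) = 255.2/EI
  span YZ: point load 164.6 at a = 1.25: Pab(L + b)/(6LEI) = 225/EI
  relative rotation θ_0 = (255.2 + 225)/EI = 480.2/EI
A unit hogging moment at Y produces rotation L₁/(3EI) + L₂/(3EI) = 4.667/EI.
Slope continuity at Y: θ_0 = M_Y·4.667/EI, so M_Y = 480.2/4.667 = 102.9 kN·m (hogging).
Span XY, ΣM about X with M_Y applied at Y: R_Y^{XY}·9 = 243 + 102.9, so R_Y^{XY} = 38.43 kN and R_X = 81 − 38.43 = 42.57 kN.
Span YZ, ΣM about Z: R_Y^{YZ}·5 = 617.2 + 102.9, so R_Y^{YZ} = 144 kN and R_Z = 164.6 − 144 = 20.57 kN.
R_Y = 38.43 + 144 = 182.5 kN.

R_Y = 182.5 kN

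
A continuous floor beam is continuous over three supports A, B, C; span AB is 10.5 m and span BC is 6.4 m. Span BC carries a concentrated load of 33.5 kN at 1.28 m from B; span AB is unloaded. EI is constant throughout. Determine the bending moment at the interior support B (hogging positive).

Take M_B as the redundant. Released structure: two simple spans AB and BC with a hinge at B.
End slopes at the hinge B, treating each span as simply supported:
  span BC: point load 33.5 at a = 1.28: Pab(L + b)/(6LEI) = 65.86/EI
  relative rotation θ_0 = (0 + 65.86)/EI = 65.86/EI
A unit hogging moment at B produces rotation L₁/(3EI) + L₂/(3EI) = 5.633/EI.
Compatibility: M_B·(L₁+L₂)/(3EI) = θ_0, giving M_B = 11.69 kN·m (hogging).

M_B = 11.69 kN·m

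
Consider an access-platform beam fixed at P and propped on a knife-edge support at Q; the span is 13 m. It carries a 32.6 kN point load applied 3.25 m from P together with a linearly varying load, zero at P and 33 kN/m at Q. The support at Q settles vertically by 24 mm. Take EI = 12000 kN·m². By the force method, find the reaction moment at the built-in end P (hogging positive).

Take the reaction at Q as the redundant and release it; the primary structure is a cantilever fixed at P.
Downward deflection at the released point Q due to the loads:
  point load 32.6 at a = 3.25: Pa²(3L − a)/(6EI) = 2052/EI
  triangular load, peak 33 at the free end: 11w₀L⁴/(120EI) = 86397/EI
  δ_0 = 88449/EI
Tip deflection under a unit load at Q: L³/(3EI) = 732.3/EI.
With EI = 12000 kN·m²: δ_0 = 7.3707 m and δ_{QQ} = 0.061028 m/kN.
Compatibility — the beam at Q must follow the support down by 0.024 m: δ_0 − R_Q·δ_{QQ} = 0.024, so R_Q = (7.3707 − 0.024)/0.061028 = 120.4 kN.
Moment equilibrium about P: M_P = Σ(load moments about P) − R_Q·L = 1965 − 120.4×13 = 400 kN·m.

M_P = 400 kN·m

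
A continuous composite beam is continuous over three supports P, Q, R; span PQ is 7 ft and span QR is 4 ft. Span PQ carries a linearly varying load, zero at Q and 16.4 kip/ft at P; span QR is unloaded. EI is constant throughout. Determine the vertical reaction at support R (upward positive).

R_R = -7.458 kip

Insert a hinge at Q; M_Q is the redundant, and each span becomes simply supported.
Discontinuity in slope at Q on the released structure — sum the simple-span end rotations:
  span PQ: triangular load, peak 16.4: 7w₀L³/(360EI) = 109.4/EI
  relative rotation θ_0 = (109.4 + 0)/EI = 109.4/EI
A unit hogging moment at Q produces rotation L₁/(3EI) + L₂/(3EI) = 3.667/EI.
Slope continuity at Q: θ_0 = M_Q·3.667/EI, so M_Q = 109.4/3.667 = 29.83 kip·ft (hogging).
Span QR, ΣM about R: R_Q^{QR}·4 = 0 + 29.83, so R_Q^{QR} = 7.458 kip and R_R = 0 − 7.458 = -7.458 kip.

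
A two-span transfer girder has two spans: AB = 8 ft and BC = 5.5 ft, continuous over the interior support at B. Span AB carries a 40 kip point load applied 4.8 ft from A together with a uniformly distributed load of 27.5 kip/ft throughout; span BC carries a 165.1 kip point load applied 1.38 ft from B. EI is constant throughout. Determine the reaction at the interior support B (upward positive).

Insert a hinge at B; M_B is the redundant, and each span becomes simply supported.
Discontinuity in slope at B on the released structure — sum the simple-span end rotations:
  span AB: point load 40 at a = 4.8: Pab(L + a)/(6LEI) = 163.8/EI
  span AB: UDL 27.5: wL³/(24EI) = 586.7/EI
  span BC: point load 165.1 at a = 1.38: Pab(L + b)/(6LEI) = 273.6/EI
  relative rotation θ_0 = (750.5 + 273.6)/EI = 1024/EI
A unit hogging moment at B produces rotation L₁/(3EI) + L₂/(3EI) = 4.5/EI.
Slope continuity at B: θ_0 = M_B·4.5/EI, so M_B = 1024/4.5 = 227.6 kip·ft (hogging).
Span AB, ΣM about A with M_B applied at B: R_B^{AB}·8 = 1072 + 227.6, so R_B^{AB} = 162.4 kip and R_A = 260 − 162.4 = 97.55 kip.
Span BC, ΣM about C: R_B^{BC}·5.5 = 680.2 + 227.6, so R_B^{BC} = 165.1 kip and R_C = 165.1 − 165.1 = 0.0453 kip.
R_B = 162.4 + 165.1 = 327.5 kip.

R_B = 327.5 kip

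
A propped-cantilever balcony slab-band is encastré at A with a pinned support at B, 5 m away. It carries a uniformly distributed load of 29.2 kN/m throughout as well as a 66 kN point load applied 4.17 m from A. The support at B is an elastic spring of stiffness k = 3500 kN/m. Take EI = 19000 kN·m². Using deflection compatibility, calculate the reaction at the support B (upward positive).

R_B = 92.43 kN

Take the reaction at B as the redundant and release it; the primary structure is a cantilever fixed at A.
Primary-structure tip deflection at B by superposition:
  UDL 29.2: wL⁴/(8EI) = 2281/EI
  point load 66 at a = 4.17: Pa²(3L − a)/(6EI) = 2072/EI
  δ_0 = 4353/EI
Flexibility coefficient — unit upward force at B: δ_{BB} = L³/(3EI) = 41.67/EI.
With EI = 19000 kN·m²: δ_0 = 0.22909 m and δ_{BB} = 0.002193 m/kN.
Compatibility — the spring shortens by R_B/k under the reaction it provides: δ_0 − R_B·δ_{BB} = R_B/k. With 1/k = 0.000286 m/kN, R_B = δ_0 / (δ_{BB} + 1/k) = 0.22909 / (0.002193 + 0.000286) = 92.43 kN.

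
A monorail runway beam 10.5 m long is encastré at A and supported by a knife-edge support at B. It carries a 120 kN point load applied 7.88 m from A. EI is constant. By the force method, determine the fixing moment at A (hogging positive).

Remove the prop at B; the released (primary) structure is a cantilever built in at A.
Downward deflection at the released point B due to the loads:
  point load 120 at a = 7.88: Pa²(3L − a)/(6EI) = 29333/EI
Flexibility coefficient — unit upward force at B: δ_{BB} = L³/(3EI) = 385.9/EI.
Compatibility at B: δ_0 − R_B·δ_{BB} = 0, so R_B = 29333/385.9 = 76.02 kN.
Moment equilibrium about A: M_A = Σ(load moments about A) − R_B·L = 945.6 − 76.02×10.5 = 147.4 kN·m.

M_A = 147.4 kN·m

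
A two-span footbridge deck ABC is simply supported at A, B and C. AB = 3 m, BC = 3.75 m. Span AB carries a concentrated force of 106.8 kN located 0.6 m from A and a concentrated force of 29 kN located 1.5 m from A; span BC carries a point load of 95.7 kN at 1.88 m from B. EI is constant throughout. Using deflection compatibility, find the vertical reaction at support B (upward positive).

R_B = 118.5 kN

Take M_B as the redundant. Released structure: two simple spans AB and BC with a hinge at B.
End slopes at the hinge B, treating each span as simply supported:
  span AB: point load 106.8 at a = 0.6: Pab(L + a)/(6LEI) = 30.76/EI
  span AB: point load 29 at a = 1.5: Pab(L + a)/(6LEI) = 16.31/EI
  span BC: point load 95.7 at a = 1.88: Pab(L + b)/(6LEI) = 84.04/EI
  relative rotation θ_0 = (47.07 + 84.04)/EI = 131.1/EI
A unit hogging moment at B produces rotation L₁/(3EI) + L₂/(3EI) = 2.25/EI.
Slope continuity at B: θ_0 = M_B·2.25/EI, so M_B = 131.1/2.25 = 58.27 kN·m (hogging).
Span AB, ΣM about A with M_B applied at B: R_B^{AB}·3 = 107.6 + 58.27, so R_B^{AB} = 55.28 kN and R_A = 135.8 − 55.28 = 80.52 kN.
Span BC, ΣM about C: R_B^{BC}·3.75 = 179 + 58.27, so R_B^{BC} = 63.26 kN and R_C = 95.7 − 63.26 = 32.44 kN.
R_B = 55.28 + 63.26 = 118.5 kN.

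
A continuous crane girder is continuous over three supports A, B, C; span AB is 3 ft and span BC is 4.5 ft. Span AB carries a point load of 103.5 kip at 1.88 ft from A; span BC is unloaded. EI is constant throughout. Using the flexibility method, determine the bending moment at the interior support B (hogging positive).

Release continuity at B by inserting a hinge; the redundant is the internal moment M_B. The primary structure is two simply-supported spans AB and BC.
Discontinuity in slope at B on the released structure — sum the simple-span end rotations:
  span AB: point load 103.5 at a = 1.88: Pab(L + a)/(6LEI) = 59.08/EI
  relative rotation θ_0 = (59.08 + 0)/EI = 59.08/EI
A unit hogging moment at B produces rotation L₁/(3EI) + L₂/(3EI) = 2.5/EI.
Slope continuity at B: θ_0 = M_B·2.5/EI, so M_B = 59.08/2.5 = 23.63 kip·ft (hogging).

M_B = 23.63 kip·ft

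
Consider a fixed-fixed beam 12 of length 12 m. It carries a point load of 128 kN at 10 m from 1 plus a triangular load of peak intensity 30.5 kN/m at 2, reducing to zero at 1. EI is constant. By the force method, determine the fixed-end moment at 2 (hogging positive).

M_2 = 397.4 kN·m

Release both end moments; the primary structure is a simply-supported span 12 with redundants M_1 and M_2.
Simple-span end rotations at 1 and 2 under the given loads:
  at 1: point load 128 at a = 10: Pab(L + b)/(6LEI) = 497.8/EI
  at 2: point load 128 at a = 10: Pab(L + a)/(6LEI) = 782.2/EI
  at 1: triangular load, peak 30.5: 7w₀L³/(360EI) = 1025/EI
  at 2: triangular load, peak 30.5: w₀L³/(45EI) = 1171/EI
  θ_10 = 1523/EI,  θ_20 = 1953/EI
Flexibility coefficients: a unit moment at one end gives L/(3EI) there and L/(6EI) at the far end, so f₁₁ = f₂₂ = 4/EI and f₁₂ = f₂₁ = 2/EI.
Compatibility — zero rotation at each built-in end:
  4 M_1 + 2 M_2 = 1523
  2 M_1 + 4 M_2 = 1953
Solving the pair gives M_1 = 182 kN·m and M_2 = 397.4 kN·m (hogging).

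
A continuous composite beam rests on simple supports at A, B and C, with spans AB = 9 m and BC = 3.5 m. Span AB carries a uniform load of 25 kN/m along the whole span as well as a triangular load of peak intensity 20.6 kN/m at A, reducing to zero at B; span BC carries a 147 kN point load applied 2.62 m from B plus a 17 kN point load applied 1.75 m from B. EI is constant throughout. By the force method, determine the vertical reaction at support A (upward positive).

R_A = 144 kN

Take M_B as the redundant. Released structure: two simple spans AB and BC with a hinge at B.
End slopes at the hinge B, treating each span as simply supported:
  span AB: UDL 25: wL³/(24EI) = 759.4/EI
  span AB: triangular load, peak 20.6: 7w₀L³/(360EI) = 292/EI
  span BC: point load 147 at a = 2.62: Pab(L + b)/(6LEI) = 70.69/EI
  span BC: point load 17 at a = 1.75: Pab(L + b)/(6LEI) = 13.02/EI
  relative rotation θ_0 = (1051 + 83.71)/EI = 1135/EI
A unit hogging moment at B produces rotation L₁/(3EI) + L₂/(3EI) = 4.167/EI.
Compatibility: M_B·(L₁+L₂)/(3EI) = θ_0, giving M_B = 272.4 kN·m (hogging).
Span AB, ΣM about A with M_B applied at B: R_B^{AB}·9 = 1291 + 272.4, so R_B^{AB} = 173.7 kN and R_A = 317.7 − 173.7 = 144 kN.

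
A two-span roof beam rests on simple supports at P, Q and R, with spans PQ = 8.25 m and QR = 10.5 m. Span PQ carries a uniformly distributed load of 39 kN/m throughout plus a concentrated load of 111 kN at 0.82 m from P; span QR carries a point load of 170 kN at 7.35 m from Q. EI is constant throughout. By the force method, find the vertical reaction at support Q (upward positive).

R_Q = 288.3 kN

Take M_Q as the redundant. Released structure: two simple spans PQ and QR with a hinge at Q.
Discontinuity in slope at Q on the released structure — sum the simple-span end rotations:
  span PQ: UDL 39: wL³/(24EI) = 912.5/EI
  span PQ: point load 111 at a = 0.82: Pab(L + a)/(6LEI) = 123.9/EI
  span QR: point load 170 at a = 7.35: Pab(L + b)/(6LEI) = 852.8/EI
  relative rotation θ_0 = (1036 + 852.8)/EI = 1889/EI
A unit hogging moment at Q produces rotation L₁/(3EI) + L₂/(3EI) = 6.25/EI.
Compatibility: M_Q·(L₁+L₂)/(3EI) = θ_0, giving M_Q = 302.3 kN·m (hogging).
Span PQ, ΣM about P with M_Q applied at Q: R_Q^{PQ}·8.25 = 1418 + 302.3, so R_Q^{PQ} = 208.5 kN and R_P = 432.8 − 208.5 = 224.2 kN.
Span QR, ΣM about R: R_Q^{QR}·10.5 = 535.5 + 302.3, so R_Q^{QR} = 79.79 kN and R_R = 170 − 79.79 = 90.21 kN.
R_Q = 208.5 + 79.79 = 288.3 kN.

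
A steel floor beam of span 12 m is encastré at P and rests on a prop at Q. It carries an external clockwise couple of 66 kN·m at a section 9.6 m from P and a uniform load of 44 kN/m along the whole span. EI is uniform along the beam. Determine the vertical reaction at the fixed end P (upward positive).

R_P = 322.1 kN

Release the roller at Q. Primary structure: cantilever fixed at P.
Primary-structure tip deflection at Q by superposition:
  clockwise couple 66 at a = 9.6: M₀a(2L − a)/(2EI) = 4562/EI
  UDL 44: wL⁴/(8EI) = 114048/EI
  δ_0 = 118610/EI
Tip deflection under a unit load at Q: L³/(3EI) = 576/EI.
Compatibility at Q: δ_0 − R_Q·δ_{QQ} = 0, so R_Q = 118610/576 = 205.9 kN.
Vertical equilibrium: R_P = ΣP − R_Q = 528 − 205.9 = 322.1 kN.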